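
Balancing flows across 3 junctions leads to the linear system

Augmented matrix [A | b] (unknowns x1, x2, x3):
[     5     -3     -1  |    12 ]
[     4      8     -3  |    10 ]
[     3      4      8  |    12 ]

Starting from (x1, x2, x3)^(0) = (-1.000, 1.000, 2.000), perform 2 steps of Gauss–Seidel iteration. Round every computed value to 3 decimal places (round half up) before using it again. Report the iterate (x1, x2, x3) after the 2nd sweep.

Iteration 1:
  x1 = (12 - (-3)·1.000 - (-1)·2.000) / (5) = 3.400
  x2 = (10 - (4)·3.400 - (-3)·2.000) / (8) = 0.300
  x3 = (12 - (3)·3.400 - (4)·0.300) / (8) = 0.075
Iteration 2:
  x1 = (12 - (-3)·0.300 - (-1)·0.075) / (5) = 2.595
  x2 = (10 - (4)·2.595 - (-3)·0.075) / (8) = -0.019
  x3 = (12 - (3)·2.595 - (4)·-0.019) / (8) = 0.536

(2.595, -0.019, 0.536)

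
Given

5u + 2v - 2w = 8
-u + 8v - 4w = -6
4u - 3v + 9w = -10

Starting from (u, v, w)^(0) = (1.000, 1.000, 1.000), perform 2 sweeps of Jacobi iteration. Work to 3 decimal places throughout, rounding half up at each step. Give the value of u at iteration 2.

Iteration 1:
  u = (8 - (2)·1.000 - (-2)·1.000) / (5) = 1.600
  v = (-6 - (-1)·1.000 - (-4)·1.000) / (8) = -0.125
  w = (-10 - (4)·1.000 - (-3)·1.000) / (9) = -1.222
Iteration 2:
  u = (8 - (2)·-0.125 - (-2)·-1.222) / (5) = 1.161
  v = (-6 - (-1)·1.600 - (-4)·-1.222) / (8) = -1.161
  w = (-10 - (4)·1.600 - (-3)·-0.125) / (9) = -1.864

1.161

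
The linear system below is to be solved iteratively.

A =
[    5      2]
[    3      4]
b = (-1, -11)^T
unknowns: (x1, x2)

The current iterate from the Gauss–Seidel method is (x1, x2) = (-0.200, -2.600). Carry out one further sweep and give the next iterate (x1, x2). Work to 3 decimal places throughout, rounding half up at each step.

(0.840, -3.380)

One sweep:
  x1 = (-1 - (2)·-2.600) / (5) = 0.840
  x2 = (-11 - (3)·0.840) / (4) = -3.380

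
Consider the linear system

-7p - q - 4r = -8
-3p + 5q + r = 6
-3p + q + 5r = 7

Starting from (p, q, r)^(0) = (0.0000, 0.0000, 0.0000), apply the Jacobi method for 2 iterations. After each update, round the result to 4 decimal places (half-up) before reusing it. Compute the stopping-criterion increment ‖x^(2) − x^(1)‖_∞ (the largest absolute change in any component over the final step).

0.9715

Iteration 1:
  p = (-8 - (-1)·0.0000 - (-4)·0.0000) / (-7) = 1.1429
  q = (6 - (-3)·0.0000 - (1)·0.0000) / (5) = 1.2000
  r = (7 - (-3)·0.0000 - (1)·0.0000) / (5) = 1.4000
Iteration 2:
  p = (-8 - (-1)·1.2000 - (-4)·1.4000) / (-7) = 0.1714
  q = (6 - (-3)·1.1429 - (1)·1.4000) / (5) = 1.6057
  r = (7 - (-3)·1.1429 - (1)·1.2000) / (5) = 1.8457
Change: (-0.9715, 0.4057, 0.4457) → max |·| = 0.9715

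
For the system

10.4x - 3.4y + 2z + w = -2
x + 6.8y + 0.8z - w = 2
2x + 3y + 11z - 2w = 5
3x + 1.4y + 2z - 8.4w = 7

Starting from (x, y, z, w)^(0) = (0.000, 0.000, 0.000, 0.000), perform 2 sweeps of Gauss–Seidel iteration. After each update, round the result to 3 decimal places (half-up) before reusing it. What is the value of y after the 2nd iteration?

Iteration 1:
  x = (-2 - (-3.4)·0.000 - (2)·0.000 - (1)·0.000) / (10.4) = -0.192
  y = (2 - (1)·-0.192 - (0.8)·0.000 - (-1)·0.000) / (6.8) = 0.322
  z = (5 - (2)·-0.192 - (3)·0.322 - (-2)·0.000) / (11) = 0.402
  w = (7 - (3)·-0.192 - (1.4)·0.322 - (2)·0.402) / (-8.4) = -0.753
Iteration 2:
  x = (-2 - (-3.4)·0.322 - (2)·0.402 - (1)·-0.753) / (10.4) = -0.092
  y = (2 - (1)·-0.092 - (0.8)·0.402 - (-1)·-0.753) / (6.8) = 0.150
  z = (5 - (2)·-0.092 - (3)·0.150 - (-2)·-0.753) / (11) = 0.293
  w = (7 - (3)·-0.092 - (1.4)·0.150 - (2)·0.293) / (-8.4) = -0.771

0.150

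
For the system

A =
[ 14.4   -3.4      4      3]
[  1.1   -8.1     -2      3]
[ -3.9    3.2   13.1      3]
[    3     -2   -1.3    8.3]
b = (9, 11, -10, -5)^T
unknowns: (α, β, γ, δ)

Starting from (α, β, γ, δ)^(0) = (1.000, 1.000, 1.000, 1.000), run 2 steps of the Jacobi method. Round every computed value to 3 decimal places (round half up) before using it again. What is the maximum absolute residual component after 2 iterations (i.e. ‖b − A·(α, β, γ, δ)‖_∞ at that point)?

3.791

Iteration 1:
  α = (9 - (-3.4)·1.000 - (4)·1.000 - (3)·1.000) / (14.4) = 0.375
  β = (11 - (1.1)·1.000 - (-2)·1.000 - (3)·1.000) / (-8.1) = -1.099
  γ = (-10 - (-3.9)·1.000 - (3.2)·1.000 - (3)·1.000) / (13.1) = -0.939
  δ = (-5 - (3)·1.000 - (-2)·1.000 - (-1.3)·1.000) / (8.3) = -0.566
Iteration 2:
  α = (9 - (-3.4)·-1.099 - (4)·-0.939 - (3)·-0.566) / (14.4) = 0.744
  β = (11 - (1.1)·0.375 - (-2)·-0.939 - (3)·-0.566) / (-8.1) = -1.285
  γ = (-10 - (-3.9)·0.375 - (3.2)·-1.099 - (3)·-0.566) / (13.1) = -0.254
  δ = (-5 - (3)·0.375 - (-2)·-1.099 - (-1.3)·-0.939) / (8.3) = -1.150
Residual b − A·x = (-1.617, 2.715, 3.791, -0.587); ∞-norm = 3.791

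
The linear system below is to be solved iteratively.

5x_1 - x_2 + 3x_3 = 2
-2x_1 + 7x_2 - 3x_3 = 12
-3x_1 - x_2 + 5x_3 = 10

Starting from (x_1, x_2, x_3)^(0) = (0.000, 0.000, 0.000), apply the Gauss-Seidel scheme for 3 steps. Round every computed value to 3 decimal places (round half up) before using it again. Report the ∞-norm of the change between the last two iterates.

0.493

Iteration 1:
  x_1 = (2 - (-1)·0.000 - (3)·0.000) / (5) = 0.400
  x_2 = (12 - (-2)·0.400 - (-3)·0.000) / (7) = 1.829
  x_3 = (10 - (-3)·0.400 - (-1)·1.829) / (5) = 2.606
Iteration 2:
  x_1 = (2 - (-1)·1.829 - (3)·2.606) / (5) = -0.798
  x_2 = (12 - (-2)·-0.798 - (-3)·2.606) / (7) = 2.603
  x_3 = (10 - (-3)·-0.798 - (-1)·2.603) / (5) = 2.042
Iteration 3:
  x_1 = (2 - (-1)·2.603 - (3)·2.042) / (5) = -0.305
  x_2 = (12 - (-2)·-0.305 - (-3)·2.042) / (7) = 2.502
  x_3 = (10 - (-3)·-0.305 - (-1)·2.502) / (5) = 2.317
Change: (0.493, -0.101, 0.275) → max |·| = 0.493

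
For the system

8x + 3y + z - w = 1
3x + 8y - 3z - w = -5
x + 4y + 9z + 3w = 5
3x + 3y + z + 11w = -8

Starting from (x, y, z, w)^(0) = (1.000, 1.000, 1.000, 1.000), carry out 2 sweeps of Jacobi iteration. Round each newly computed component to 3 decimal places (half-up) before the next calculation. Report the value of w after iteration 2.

Iteration 1:
  x = (1 - (3)·1.000 - (1)·1.000 - (-1)·1.000) / (8) = -0.250
  y = (-5 - (3)·1.000 - (-3)·1.000 - (-1)·1.000) / (8) = -0.500
  z = (5 - (1)·1.000 - (4)·1.000 - (3)·1.000) / (9) = -0.333
  w = (-8 - (3)·1.000 - (3)·1.000 - (1)·1.000) / (11) = -1.364
Iteration 2:
  x = (1 - (3)·-0.500 - (1)·-0.333 - (-1)·-1.364) / (8) = 0.184
  y = (-5 - (3)·-0.250 - (-3)·-0.333 - (-1)·-1.364) / (8) = -0.827
  z = (5 - (1)·-0.250 - (4)·-0.500 - (3)·-1.364) / (9) = 1.260
  w = (-8 - (3)·-0.250 - (3)·-0.500 - (1)·-0.333) / (11) = -0.492

-0.492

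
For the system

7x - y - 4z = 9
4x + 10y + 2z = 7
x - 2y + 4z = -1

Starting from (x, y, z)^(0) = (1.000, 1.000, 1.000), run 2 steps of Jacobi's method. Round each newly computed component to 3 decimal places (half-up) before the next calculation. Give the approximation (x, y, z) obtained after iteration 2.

(1.300, -0.100, -0.700)

Iteration 1:
  x = (9 - (-1)·1.000 - (-4)·1.000) / (7) = 2.000
  y = (7 - (4)·1.000 - (2)·1.000) / (10) = 0.100
  z = (-1 - (1)·1.000 - (-2)·1.000) / (4) = 0.000
Iteration 2:
  x = (9 - (-1)·0.100 - (-4)·0.000) / (7) = 1.300
  y = (7 - (4)·2.000 - (2)·0.000) / (10) = -0.100
  z = (-1 - (1)·2.000 - (-2)·0.100) / (4) = -0.700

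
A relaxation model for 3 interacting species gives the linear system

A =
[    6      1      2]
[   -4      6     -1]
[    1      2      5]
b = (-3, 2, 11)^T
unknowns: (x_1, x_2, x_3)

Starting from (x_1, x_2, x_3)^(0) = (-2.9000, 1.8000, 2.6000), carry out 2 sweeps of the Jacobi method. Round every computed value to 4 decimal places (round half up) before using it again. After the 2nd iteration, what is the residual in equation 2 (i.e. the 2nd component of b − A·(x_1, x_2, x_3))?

Iteration 1:
  x_1 = (-3 - (1)·1.8000 - (2)·2.6000) / (6) = -1.6667
  x_2 = (2 - (-4)·-2.9000 - (-1)·2.6000) / (6) = -1.1667
  x_3 = (11 - (1)·-2.9000 - (2)·1.8000) / (5) = 2.0600
Iteration 2:
  x_1 = (-3 - (1)·-1.1667 - (2)·2.0600) / (6) = -0.9922
  x_2 = (2 - (-4)·-1.6667 - (-1)·2.0600) / (6) = -0.4345
  x_3 = (11 - (1)·-1.6667 - (2)·-1.1667) / (5) = 3.0000
Residual b − A·x = (-2.6123, 3.6382, -2.1388)

3.6382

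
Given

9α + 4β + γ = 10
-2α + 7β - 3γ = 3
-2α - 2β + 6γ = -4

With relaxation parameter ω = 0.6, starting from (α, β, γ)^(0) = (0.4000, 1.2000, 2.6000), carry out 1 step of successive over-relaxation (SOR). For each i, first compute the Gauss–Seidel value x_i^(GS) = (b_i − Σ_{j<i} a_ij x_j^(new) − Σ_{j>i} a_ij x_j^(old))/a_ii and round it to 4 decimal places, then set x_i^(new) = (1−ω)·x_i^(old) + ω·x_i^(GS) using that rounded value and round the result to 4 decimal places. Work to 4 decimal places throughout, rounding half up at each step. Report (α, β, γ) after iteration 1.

(0.3333, 1.4629, 0.9993)

Iteration 1:
  α: GS value = (10 - (4)·1.2000 - (1)·2.6000) / (9) = 0.2889;  α ← (1−ω)·0.4000 + ω·0.2889 = 0.3333
  β: GS value = (3 - (-2)·0.3333 - (-3)·2.6000) / (7) = 1.6381;  β ← (1−ω)·1.2000 + ω·1.6381 = 1.4629
  γ: GS value = (-4 - (-2)·0.3333 - (-2)·1.4629) / (6) = -0.0679;  γ ← (1−ω)·2.6000 + ω·-0.0679 = 0.9993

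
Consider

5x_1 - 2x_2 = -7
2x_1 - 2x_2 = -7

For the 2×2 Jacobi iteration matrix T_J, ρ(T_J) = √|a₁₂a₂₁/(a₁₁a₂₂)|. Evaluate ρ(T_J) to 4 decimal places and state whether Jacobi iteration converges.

0.6325

a₁₂a₂₁/(a₁₁a₂₂) = (-2)·(2) / ((5)·(-2)) = 0.400000
ρ = √|0.400000| = √0.400000 = 0.6325
ρ < 1, so Jacobi converges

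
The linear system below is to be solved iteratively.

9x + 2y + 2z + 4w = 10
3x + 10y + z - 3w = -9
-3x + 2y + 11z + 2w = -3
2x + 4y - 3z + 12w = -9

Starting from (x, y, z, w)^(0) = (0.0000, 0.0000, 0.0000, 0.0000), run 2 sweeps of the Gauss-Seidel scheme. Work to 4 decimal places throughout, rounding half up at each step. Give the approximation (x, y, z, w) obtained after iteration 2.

(1.5333, -1.5236, 0.5062, -0.3711)

Iteration 1:
  x = (10 - (2)·0.0000 - (2)·0.0000 - (4)·0.0000) / (9) = 1.1111
  y = (-9 - (3)·1.1111 - (1)·0.0000 - (-3)·0.0000) / (10) = -1.2333
  z = (-3 - (-3)·1.1111 - (2)·-1.2333 - (2)·0.0000) / (11) = 0.2545
  w = (-9 - (2)·1.1111 - (4)·-1.2333 - (-3)·0.2545) / (12) = -0.4605
Iteration 2:
  x = (10 - (2)·-1.2333 - (2)·0.2545 - (4)·-0.4605) / (9) = 1.5333
  y = (-9 - (3)·1.5333 - (1)·0.2545 - (-3)·-0.4605) / (10) = -1.5236
  z = (-3 - (-3)·1.5333 - (2)·-1.5236 - (2)·-0.4605) / (11) = 0.5062
  w = (-9 - (2)·1.5333 - (4)·-1.5236 - (-3)·0.5062) / (12) = -0.3711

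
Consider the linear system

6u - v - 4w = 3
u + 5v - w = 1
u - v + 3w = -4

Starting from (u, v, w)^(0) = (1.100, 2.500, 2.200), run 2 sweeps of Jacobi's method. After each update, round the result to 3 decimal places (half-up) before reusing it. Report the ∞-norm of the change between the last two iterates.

Iteration 1:
  u = (3 - (-1)·2.500 - (-4)·2.200) / (6) = 2.383
  v = (1 - (1)·1.100 - (-1)·2.200) / (5) = 0.420
  w = (-4 - (1)·1.100 - (-1)·2.500) / (3) = -0.867
Iteration 2:
  u = (3 - (-1)·0.420 - (-4)·-0.867) / (6) = -0.008
  v = (1 - (1)·2.383 - (-1)·-0.867) / (5) = -0.450
  w = (-4 - (1)·2.383 - (-1)·0.420) / (3) = -1.988
Change: (-2.391, -0.870, -1.121) → max |·| = 2.391

2.391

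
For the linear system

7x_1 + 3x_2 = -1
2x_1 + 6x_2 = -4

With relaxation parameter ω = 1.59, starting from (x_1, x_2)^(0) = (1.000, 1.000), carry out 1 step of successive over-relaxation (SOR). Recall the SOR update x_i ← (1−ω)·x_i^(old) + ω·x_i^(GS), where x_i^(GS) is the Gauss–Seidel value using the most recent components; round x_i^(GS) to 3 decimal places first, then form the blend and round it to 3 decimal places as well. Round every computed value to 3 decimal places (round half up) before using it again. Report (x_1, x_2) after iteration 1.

(-1.498, -0.856)

Iteration 1:
  x_1: GS value = (-1 - (3)·1.000) / (7) = -0.571;  x_1 ← (1−ω)·1.000 + ω·-0.571 = -1.498
  x_2: GS value = (-4 - (2)·-1.498) / (6) = -0.167;  x_2 ← (1−ω)·1.000 + ω·-0.167 = -0.856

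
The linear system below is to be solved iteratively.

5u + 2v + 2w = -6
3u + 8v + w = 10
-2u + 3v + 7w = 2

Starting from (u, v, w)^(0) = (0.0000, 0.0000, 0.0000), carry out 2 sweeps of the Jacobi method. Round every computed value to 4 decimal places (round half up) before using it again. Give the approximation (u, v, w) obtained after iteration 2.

Iteration 1:
  u = (-6 - (2)·0.0000 - (2)·0.0000) / (5) = -1.2000
  v = (10 - (3)·0.0000 - (1)·0.0000) / (8) = 1.2500
  w = (2 - (-2)·0.0000 - (3)·0.0000) / (7) = 0.2857
Iteration 2:
  u = (-6 - (2)·1.2500 - (2)·0.2857) / (5) = -1.8143
  v = (10 - (3)·-1.2000 - (1)·0.2857) / (8) = 1.6643
  w = (2 - (-2)·-1.2000 - (3)·1.2500) / (7) = -0.5929

(-1.8143, 1.6643, -0.5929)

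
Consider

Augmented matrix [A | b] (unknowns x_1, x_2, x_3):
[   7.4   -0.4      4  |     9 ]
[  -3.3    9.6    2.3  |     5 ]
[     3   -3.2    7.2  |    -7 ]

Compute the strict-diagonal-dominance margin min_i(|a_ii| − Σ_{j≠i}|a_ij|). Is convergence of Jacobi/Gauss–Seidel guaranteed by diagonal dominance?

row 1: |7.4| − (0.4+4) = 3
row 2: |9.6| − (3.3+2.3) = 4
row 3: |7.2| − (3+3.2) = 1
minimum over rows = 1 → strictly diagonally dominant (convergence guaranteed)

1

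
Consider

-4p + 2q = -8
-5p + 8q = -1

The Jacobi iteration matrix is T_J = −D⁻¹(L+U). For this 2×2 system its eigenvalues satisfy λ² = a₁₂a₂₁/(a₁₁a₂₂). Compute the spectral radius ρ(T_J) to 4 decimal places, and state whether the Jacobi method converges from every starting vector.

0.5590

a₁₂a₂₁/(a₁₁a₂₂) = (2)·(-5) / ((-4)·(8)) = 0.312500
ρ = √|0.312500| = √0.312500 = 0.5590
ρ < 1, so Jacobi converges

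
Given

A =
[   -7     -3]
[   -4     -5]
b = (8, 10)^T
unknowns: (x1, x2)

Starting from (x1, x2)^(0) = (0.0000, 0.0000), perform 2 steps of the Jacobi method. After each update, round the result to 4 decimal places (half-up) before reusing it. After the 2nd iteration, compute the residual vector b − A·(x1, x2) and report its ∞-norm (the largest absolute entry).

3.4287

Iteration 1:
  x1 = (8 - (-3)·0.0000) / (-7) = -1.1429
  x2 = (10 - (-4)·0.0000) / (-5) = -2.0000
Iteration 2:
  x1 = (8 - (-3)·-2.0000) / (-7) = -0.2857
  x2 = (10 - (-4)·-1.1429) / (-5) = -1.0857
Residual b − A·x = (2.7430, 3.4287); ∞-norm = 3.4287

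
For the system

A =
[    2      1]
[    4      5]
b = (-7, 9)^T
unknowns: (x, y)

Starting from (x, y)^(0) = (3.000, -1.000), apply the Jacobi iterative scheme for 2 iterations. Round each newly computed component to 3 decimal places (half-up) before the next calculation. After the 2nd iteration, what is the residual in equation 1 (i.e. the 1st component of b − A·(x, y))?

Iteration 1:
  x = (-7 - (1)·-1.000) / (2) = -3.000
  y = (9 - (4)·3.000) / (5) = -0.600
Iteration 2:
  x = (-7 - (1)·-0.600) / (2) = -3.200
  y = (9 - (4)·-3.000) / (5) = 4.200
Residual b − A·x = (-4.800, 0.800)

-4.800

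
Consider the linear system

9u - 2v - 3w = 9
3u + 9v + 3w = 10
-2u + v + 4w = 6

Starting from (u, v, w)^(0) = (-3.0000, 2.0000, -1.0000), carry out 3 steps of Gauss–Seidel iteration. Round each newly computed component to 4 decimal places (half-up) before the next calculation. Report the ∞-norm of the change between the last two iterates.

Iteration 1:
  u = (9 - (-2)·2.0000 - (-3)·-1.0000) / (9) = 1.1111
  v = (10 - (3)·1.1111 - (3)·-1.0000) / (9) = 1.0741
  w = (6 - (-2)·1.1111 - (1)·1.0741) / (4) = 1.7870
Iteration 2:
  u = (9 - (-2)·1.0741 - (-3)·1.7870) / (9) = 1.8344
  v = (10 - (3)·1.8344 - (3)·1.7870) / (9) = -0.0960
  w = (6 - (-2)·1.8344 - (1)·-0.0960) / (4) = 2.4412
Iteration 3:
  u = (9 - (-2)·-0.0960 - (-3)·2.4412) / (9) = 1.7924
  v = (10 - (3)·1.7924 - (3)·2.4412) / (9) = -0.3001
  w = (6 - (-2)·1.7924 - (1)·-0.3001) / (4) = 2.4712
Change: (-0.0420, -0.2041, 0.0300) → max |·| = 0.2041

0.2041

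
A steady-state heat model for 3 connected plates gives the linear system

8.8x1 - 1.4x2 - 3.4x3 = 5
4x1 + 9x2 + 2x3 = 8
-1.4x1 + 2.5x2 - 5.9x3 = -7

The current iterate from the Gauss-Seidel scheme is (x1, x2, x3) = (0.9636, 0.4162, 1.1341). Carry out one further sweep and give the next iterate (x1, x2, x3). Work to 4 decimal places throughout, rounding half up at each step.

(1.0726, 0.1602, 0.9998)

One sweep:
  x1 = (5 - (-1.4)·0.4162 - (-3.4)·1.1341) / (8.8) = 1.0726
  x2 = (8 - (4)·1.0726 - (2)·1.1341) / (9) = 0.1602
  x3 = (-7 - (-1.4)·1.0726 - (2.5)·0.1602) / (-5.9) = 0.9998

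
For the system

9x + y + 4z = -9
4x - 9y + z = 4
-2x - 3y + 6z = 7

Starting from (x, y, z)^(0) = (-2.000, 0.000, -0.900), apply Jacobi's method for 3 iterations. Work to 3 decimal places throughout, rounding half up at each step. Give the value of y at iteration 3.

Iteration 1:
  x = (-9 - (1)·0.000 - (4)·-0.900) / (9) = -0.600
  y = (4 - (4)·-2.000 - (1)·-0.900) / (-9) = -1.433
  z = (7 - (-2)·-2.000 - (-3)·0.000) / (6) = 0.500
Iteration 2:
  x = (-9 - (1)·-1.433 - (4)·0.500) / (9) = -1.063
  y = (4 - (4)·-0.600 - (1)·0.500) / (-9) = -0.656
  z = (7 - (-2)·-0.600 - (-3)·-1.433) / (6) = 0.250
Iteration 3:
  x = (-9 - (1)·-0.656 - (4)·0.250) / (9) = -1.038
  y = (4 - (4)·-1.063 - (1)·0.250) / (-9) = -0.889
  z = (7 - (-2)·-1.063 - (-3)·-0.656) / (6) = 0.484

-0.889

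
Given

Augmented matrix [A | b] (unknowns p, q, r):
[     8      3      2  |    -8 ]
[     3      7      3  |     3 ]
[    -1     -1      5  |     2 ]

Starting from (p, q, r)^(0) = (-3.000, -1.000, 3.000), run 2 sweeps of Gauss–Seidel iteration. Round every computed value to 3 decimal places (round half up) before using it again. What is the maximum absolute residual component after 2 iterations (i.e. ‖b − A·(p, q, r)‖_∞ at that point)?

3.787

Iteration 1:
  p = (-8 - (3)·-1.000 - (2)·3.000) / (8) = -1.375
  q = (3 - (3)·-1.375 - (3)·3.000) / (7) = -0.268
  r = (2 - (-1)·-1.375 - (-1)·-0.268) / (5) = 0.071
Iteration 2:
  p = (-8 - (3)·-0.268 - (2)·0.071) / (8) = -0.917
  q = (3 - (3)·-0.917 - (3)·0.071) / (7) = 0.791
  r = (2 - (-1)·-0.917 - (-1)·0.791) / (5) = 0.375
Residual b − A·x = (-3.787, -0.911, -0.001); ∞-norm = 3.787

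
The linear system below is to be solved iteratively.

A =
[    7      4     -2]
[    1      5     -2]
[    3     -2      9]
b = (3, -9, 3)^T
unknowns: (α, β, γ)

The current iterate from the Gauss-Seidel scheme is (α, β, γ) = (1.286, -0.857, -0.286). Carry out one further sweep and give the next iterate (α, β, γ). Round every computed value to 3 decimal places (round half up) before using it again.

(0.837, -2.082, -0.408)

One sweep:
  α = (3 - (4)·-0.857 - (-2)·-0.286) / (7) = 0.837
  β = (-9 - (1)·0.837 - (-2)·-0.286) / (5) = -2.082
  γ = (3 - (3)·0.837 - (-2)·-2.082) / (9) = -0.408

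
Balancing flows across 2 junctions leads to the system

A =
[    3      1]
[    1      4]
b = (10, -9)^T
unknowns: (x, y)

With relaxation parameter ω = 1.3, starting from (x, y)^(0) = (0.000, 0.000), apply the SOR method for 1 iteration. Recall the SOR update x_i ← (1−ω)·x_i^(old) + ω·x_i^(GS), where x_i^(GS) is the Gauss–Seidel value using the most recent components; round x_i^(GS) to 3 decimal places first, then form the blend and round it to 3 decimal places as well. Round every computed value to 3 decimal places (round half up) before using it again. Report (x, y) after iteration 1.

Iteration 1:
  x: GS value = (10 - (1)·0.000) / (3) = 3.333;  x ← (1−ω)·0.000 + ω·3.333 = 4.333
  y: GS value = (-9 - (1)·4.333) / (4) = -3.333;  y ← (1−ω)·0.000 + ω·-3.333 = -4.333

(4.333, -4.333)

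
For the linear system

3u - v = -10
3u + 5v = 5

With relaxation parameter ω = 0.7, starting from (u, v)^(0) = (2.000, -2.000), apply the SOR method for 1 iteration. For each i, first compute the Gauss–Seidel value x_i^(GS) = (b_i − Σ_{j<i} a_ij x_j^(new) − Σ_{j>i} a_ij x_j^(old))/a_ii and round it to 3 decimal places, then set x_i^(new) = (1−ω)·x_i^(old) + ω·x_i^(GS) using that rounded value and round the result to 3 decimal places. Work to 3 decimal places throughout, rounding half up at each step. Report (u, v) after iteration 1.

(-2.200, 1.024)

Iteration 1:
  u: GS value = (-10 - (-1)·-2.000) / (3) = -4.000;  u ← (1−ω)·2.000 + ω·-4.000 = -2.200
  v: GS value = (5 - (3)·-2.200) / (5) = 2.320;  v ← (1−ω)·-2.000 + ω·2.320 = 1.024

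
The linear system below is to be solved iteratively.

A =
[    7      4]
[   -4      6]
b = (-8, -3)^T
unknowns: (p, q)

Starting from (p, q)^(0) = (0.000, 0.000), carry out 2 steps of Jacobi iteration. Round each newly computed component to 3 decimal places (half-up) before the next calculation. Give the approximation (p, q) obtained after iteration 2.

(-0.857, -1.262)

Iteration 1:
  p = (-8 - (4)·0.000) / (7) = -1.143
  q = (-3 - (-4)·0.000) / (6) = -0.500
Iteration 2:
  p = (-8 - (4)·-0.500) / (7) = -0.857
  q = (-3 - (-4)·-1.143) / (6) = -1.262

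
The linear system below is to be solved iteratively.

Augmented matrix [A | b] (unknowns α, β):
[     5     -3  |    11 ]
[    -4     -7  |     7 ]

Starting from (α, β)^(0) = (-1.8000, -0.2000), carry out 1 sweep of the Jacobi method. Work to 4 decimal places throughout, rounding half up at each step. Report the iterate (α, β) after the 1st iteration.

Iteration 1:
  α = (11 - (-3)·-0.2000) / (5) = 2.0800
  β = (7 - (-4)·-1.8000) / (-7) = 0.0286

(2.0800, 0.0286)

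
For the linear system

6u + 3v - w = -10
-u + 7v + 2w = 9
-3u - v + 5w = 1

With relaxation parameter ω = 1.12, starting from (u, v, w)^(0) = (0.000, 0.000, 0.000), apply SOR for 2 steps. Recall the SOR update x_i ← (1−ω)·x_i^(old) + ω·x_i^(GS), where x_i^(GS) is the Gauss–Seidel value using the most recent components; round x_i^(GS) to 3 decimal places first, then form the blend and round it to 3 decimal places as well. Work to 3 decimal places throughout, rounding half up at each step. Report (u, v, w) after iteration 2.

Iteration 1:
  u: GS value = (-10 - (3)·0.000 - (-1)·0.000) / (6) = -1.667;  u ← (1−ω)·0.000 + ω·-1.667 = -1.867
  v: GS value = (9 - (-1)·-1.867 - (2)·0.000) / (7) = 1.019;  v ← (1−ω)·0.000 + ω·1.019 = 1.141
  w: GS value = (1 - (-3)·-1.867 - (-1)·1.141) / (5) = -0.692;  w ← (1−ω)·0.000 + ω·-0.692 = -0.775
Iteration 2:
  u: GS value = (-10 - (3)·1.141 - (-1)·-0.775) / (6) = -2.366;  u ← (1−ω)·-1.867 + ω·-2.366 = -2.426
  v: GS value = (9 - (-1)·-2.426 - (2)·-0.775) / (7) = 1.161;  v ← (1−ω)·1.141 + ω·1.161 = 1.163
  w: GS value = (1 - (-3)·-2.426 - (-1)·1.163) / (5) = -1.023;  w ← (1−ω)·-0.775 + ω·-1.023 = -1.053

(-2.426, 1.163, -1.053)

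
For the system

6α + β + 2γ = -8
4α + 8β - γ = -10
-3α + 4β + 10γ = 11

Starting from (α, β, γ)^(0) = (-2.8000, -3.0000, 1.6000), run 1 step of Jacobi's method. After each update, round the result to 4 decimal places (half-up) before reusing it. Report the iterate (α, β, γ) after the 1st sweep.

(-1.3667, 0.3500, 1.4600)

Iteration 1:
  α = (-8 - (1)·-3.0000 - (2)·1.6000) / (6) = -1.3667
  β = (-10 - (4)·-2.8000 - (-1)·1.6000) / (8) = 0.3500
  γ = (11 - (-3)·-2.8000 - (4)·-3.0000) / (10) = 1.4600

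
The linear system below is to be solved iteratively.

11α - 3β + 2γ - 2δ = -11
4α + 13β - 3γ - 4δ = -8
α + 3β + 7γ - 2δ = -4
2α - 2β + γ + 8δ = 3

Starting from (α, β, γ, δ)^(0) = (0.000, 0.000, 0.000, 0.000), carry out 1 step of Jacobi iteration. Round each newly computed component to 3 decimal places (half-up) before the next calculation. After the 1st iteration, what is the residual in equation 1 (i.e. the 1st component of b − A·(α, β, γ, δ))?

0.047

Iteration 1:
  α = (-11 - (-3)·0.000 - (2)·0.000 - (-2)·0.000) / (11) = -1.000
  β = (-8 - (4)·0.000 - (-3)·0.000 - (-4)·0.000) / (13) = -0.615
  γ = (-4 - (1)·0.000 - (3)·0.000 - (-2)·0.000) / (7) = -0.571
  δ = (3 - (2)·0.000 - (-2)·0.000 - (1)·0.000) / (8) = 0.375
Residual b − A·x = (0.047, 3.782, 3.592, 1.341)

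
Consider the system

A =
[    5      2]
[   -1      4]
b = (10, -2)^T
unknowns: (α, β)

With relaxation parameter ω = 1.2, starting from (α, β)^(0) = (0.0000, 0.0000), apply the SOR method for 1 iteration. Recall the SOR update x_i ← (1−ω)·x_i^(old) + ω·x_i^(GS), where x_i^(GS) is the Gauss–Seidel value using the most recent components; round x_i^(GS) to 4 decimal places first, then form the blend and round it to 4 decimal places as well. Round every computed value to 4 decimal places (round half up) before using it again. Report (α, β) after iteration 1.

(2.4000, 0.1200)

Iteration 1:
  α: GS value = (10 - (2)·0.0000) / (5) = 2.0000;  α ← (1−ω)·0.0000 + ω·2.0000 = 2.4000
  β: GS value = (-2 - (-1)·2.4000) / (4) = 0.1000;  β ← (1−ω)·0.0000 + ω·0.1000 = 0.1200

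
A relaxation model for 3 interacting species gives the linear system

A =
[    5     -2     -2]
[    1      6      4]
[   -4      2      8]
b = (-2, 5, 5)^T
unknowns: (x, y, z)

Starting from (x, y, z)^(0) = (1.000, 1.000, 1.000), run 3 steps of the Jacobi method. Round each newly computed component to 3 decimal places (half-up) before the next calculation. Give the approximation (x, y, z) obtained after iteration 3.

Iteration 1:
  x = (-2 - (-2)·1.000 - (-2)·1.000) / (5) = 0.400
  y = (5 - (1)·1.000 - (4)·1.000) / (6) = 0.000
  z = (5 - (-4)·1.000 - (2)·1.000) / (8) = 0.875
Iteration 2:
  x = (-2 - (-2)·0.000 - (-2)·0.875) / (5) = -0.050
  y = (5 - (1)·0.400 - (4)·0.875) / (6) = 0.183
  z = (5 - (-4)·0.400 - (2)·0.000) / (8) = 0.825
Iteration 3:
  x = (-2 - (-2)·0.183 - (-2)·0.825) / (5) = 0.003
  y = (5 - (1)·-0.050 - (4)·0.825) / (6) = 0.292
  z = (5 - (-4)·-0.050 - (2)·0.183) / (8) = 0.554

(0.003, 0.292, 0.554)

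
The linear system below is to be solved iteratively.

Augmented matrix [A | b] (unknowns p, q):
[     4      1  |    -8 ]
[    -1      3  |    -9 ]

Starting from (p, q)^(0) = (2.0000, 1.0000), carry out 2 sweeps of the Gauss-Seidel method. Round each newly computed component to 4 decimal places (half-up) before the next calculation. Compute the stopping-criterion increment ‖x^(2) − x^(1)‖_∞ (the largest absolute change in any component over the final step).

1.1875

Iteration 1:
  p = (-8 - (1)·1.0000) / (4) = -2.2500
  q = (-9 - (-1)·-2.2500) / (3) = -3.7500
Iteration 2:
  p = (-8 - (1)·-3.7500) / (4) = -1.0625
  q = (-9 - (-1)·-1.0625) / (3) = -3.3542
Change: (1.1875, 0.3958) → max |·| = 1.1875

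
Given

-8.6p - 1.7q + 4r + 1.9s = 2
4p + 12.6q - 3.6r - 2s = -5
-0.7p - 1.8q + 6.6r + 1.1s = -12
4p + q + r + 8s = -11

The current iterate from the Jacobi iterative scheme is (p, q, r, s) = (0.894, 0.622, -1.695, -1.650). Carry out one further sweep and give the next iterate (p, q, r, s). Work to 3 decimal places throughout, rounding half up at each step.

One sweep:
  p = (2 - (-1.7)·0.622 - (4)·-1.695 - (1.9)·-1.650) / (-8.6) = -1.508
  q = (-5 - (4)·0.894 - (-3.6)·-1.695 - (-2)·-1.650) / (12.6) = -1.427
  r = (-12 - (-0.7)·0.894 - (-1.8)·0.622 - (1.1)·-1.650) / (6.6) = -1.279
  s = (-11 - (4)·0.894 - (1)·0.622 - (1)·-1.695) / (8) = -1.688

(-1.508, -1.427, -1.279, -1.688)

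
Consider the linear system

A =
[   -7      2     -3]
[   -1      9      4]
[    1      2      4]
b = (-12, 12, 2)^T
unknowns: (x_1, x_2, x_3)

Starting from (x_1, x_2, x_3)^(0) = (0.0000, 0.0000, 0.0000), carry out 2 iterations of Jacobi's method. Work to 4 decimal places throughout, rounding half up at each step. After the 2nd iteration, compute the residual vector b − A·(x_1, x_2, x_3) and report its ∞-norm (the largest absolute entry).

Iteration 1:
  x_1 = (-12 - (2)·0.0000 - (-3)·0.0000) / (-7) = 1.7143
  x_2 = (12 - (-1)·0.0000 - (4)·0.0000) / (9) = 1.3333
  x_3 = (2 - (1)·0.0000 - (2)·0.0000) / (4) = 0.5000
Iteration 2:
  x_1 = (-12 - (2)·1.3333 - (-3)·0.5000) / (-7) = 1.8809
  x_2 = (12 - (-1)·1.7143 - (4)·0.5000) / (9) = 1.3016
  x_3 = (2 - (1)·1.7143 - (2)·1.3333) / (4) = -0.5952
Residual b − A·x = (-3.2225, 4.5473, -0.1033); ∞-norm = 4.5473

4.5473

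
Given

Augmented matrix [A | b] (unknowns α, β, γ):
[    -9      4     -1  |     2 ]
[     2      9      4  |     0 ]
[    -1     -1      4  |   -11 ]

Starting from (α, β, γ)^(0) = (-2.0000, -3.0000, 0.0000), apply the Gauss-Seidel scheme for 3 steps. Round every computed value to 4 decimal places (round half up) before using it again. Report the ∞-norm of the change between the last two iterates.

0.3853

Iteration 1:
  α = (2 - (4)·-3.0000 - (-1)·0.0000) / (-9) = -1.5556
  β = (0 - (2)·-1.5556 - (4)·0.0000) / (9) = 0.3457
  γ = (-11 - (-1)·-1.5556 - (-1)·0.3457) / (4) = -3.0525
Iteration 2:
  α = (2 - (4)·0.3457 - (-1)·-3.0525) / (-9) = 0.2706
  β = (0 - (2)·0.2706 - (4)·-3.0525) / (9) = 1.2965
  γ = (-11 - (-1)·0.2706 - (-1)·1.2965) / (4) = -2.3582
Iteration 3:
  α = (2 - (4)·1.2965 - (-1)·-2.3582) / (-9) = 0.6160
  β = (0 - (2)·0.6160 - (4)·-2.3582) / (9) = 0.9112
  γ = (-11 - (-1)·0.6160 - (-1)·0.9112) / (4) = -2.3682
Change: (0.3454, -0.3853, -0.0100) → max |·| = 0.3853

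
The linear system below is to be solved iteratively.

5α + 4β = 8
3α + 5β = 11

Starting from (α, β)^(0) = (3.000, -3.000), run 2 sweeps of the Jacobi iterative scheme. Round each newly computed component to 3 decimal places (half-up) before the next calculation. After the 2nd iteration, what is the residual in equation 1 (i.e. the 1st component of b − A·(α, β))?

2.400

Iteration 1:
  α = (8 - (4)·-3.000) / (5) = 4.000
  β = (11 - (3)·3.000) / (5) = 0.400
Iteration 2:
  α = (8 - (4)·0.400) / (5) = 1.280
  β = (11 - (3)·4.000) / (5) = -0.200
Residual b − A·x = (2.400, 8.160)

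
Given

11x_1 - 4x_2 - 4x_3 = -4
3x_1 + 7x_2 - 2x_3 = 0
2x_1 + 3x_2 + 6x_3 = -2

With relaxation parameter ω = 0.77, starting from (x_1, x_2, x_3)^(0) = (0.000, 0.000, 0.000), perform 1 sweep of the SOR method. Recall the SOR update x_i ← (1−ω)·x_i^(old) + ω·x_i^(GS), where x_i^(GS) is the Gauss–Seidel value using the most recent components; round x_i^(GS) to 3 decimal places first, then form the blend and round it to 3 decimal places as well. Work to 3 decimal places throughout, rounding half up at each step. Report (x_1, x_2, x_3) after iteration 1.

Iteration 1:
  x_1: GS value = (-4 - (-4)·0.000 - (-4)·0.000) / (11) = -0.364;  x_1 ← (1−ω)·0.000 + ω·-0.364 = -0.280
  x_2: GS value = (0 - (3)·-0.280 - (-2)·0.000) / (7) = 0.120;  x_2 ← (1−ω)·0.000 + ω·0.120 = 0.092
  x_3: GS value = (-2 - (2)·-0.280 - (3)·0.092) / (6) = -0.286;  x_3 ← (1−ω)·0.000 + ω·-0.286 = -0.220

(-0.280, 0.092, -0.220)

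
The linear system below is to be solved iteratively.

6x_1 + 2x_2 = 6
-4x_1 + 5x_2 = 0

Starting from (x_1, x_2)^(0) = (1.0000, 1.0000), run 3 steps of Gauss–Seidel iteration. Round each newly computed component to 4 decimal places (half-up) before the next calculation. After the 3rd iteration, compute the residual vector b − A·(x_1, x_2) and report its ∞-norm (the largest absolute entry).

0.0666

Iteration 1:
  x_1 = (6 - (2)·1.0000) / (6) = 0.6667
  x_2 = (0 - (-4)·0.6667) / (5) = 0.5334
Iteration 2:
  x_1 = (6 - (2)·0.5334) / (6) = 0.8222
  x_2 = (0 - (-4)·0.8222) / (5) = 0.6578
Iteration 3:
  x_1 = (6 - (2)·0.6578) / (6) = 0.7807
  x_2 = (0 - (-4)·0.7807) / (5) = 0.6246
Residual b − A·x = (0.0666, -0.0002); ∞-norm = 0.0666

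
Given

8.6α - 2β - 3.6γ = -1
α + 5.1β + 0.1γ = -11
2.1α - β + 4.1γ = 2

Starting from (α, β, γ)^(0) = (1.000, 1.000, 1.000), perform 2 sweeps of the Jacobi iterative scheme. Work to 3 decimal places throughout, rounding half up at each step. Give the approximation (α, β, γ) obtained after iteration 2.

Iteration 1:
  α = (-1 - (-2)·1.000 - (-3.6)·1.000) / (8.6) = 0.535
  β = (-11 - (1)·1.000 - (0.1)·1.000) / (5.1) = -2.373
  γ = (2 - (2.1)·1.000 - (-1)·1.000) / (4.1) = 0.220
Iteration 2:
  α = (-1 - (-2)·-2.373 - (-3.6)·0.220) / (8.6) = -0.576
  β = (-11 - (1)·0.535 - (0.1)·0.220) / (5.1) = -2.266
  γ = (2 - (2.1)·0.535 - (-1)·-2.373) / (4.1) = -0.365

(-0.576, -2.266, -0.365)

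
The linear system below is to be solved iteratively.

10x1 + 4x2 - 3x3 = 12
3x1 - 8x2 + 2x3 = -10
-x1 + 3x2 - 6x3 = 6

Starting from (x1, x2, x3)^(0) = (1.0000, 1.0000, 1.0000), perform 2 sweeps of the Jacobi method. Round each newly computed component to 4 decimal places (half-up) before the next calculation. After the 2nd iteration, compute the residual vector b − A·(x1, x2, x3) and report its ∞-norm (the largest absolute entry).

Iteration 1:
  x1 = (12 - (4)·1.0000 - (-3)·1.0000) / (10) = 1.1000
  x2 = (-10 - (3)·1.0000 - (2)·1.0000) / (-8) = 1.8750
  x3 = (6 - (-1)·1.0000 - (3)·1.0000) / (-6) = -0.6667
Iteration 2:
  x1 = (12 - (4)·1.8750 - (-3)·-0.6667) / (10) = 0.2500
  x2 = (-10 - (3)·1.1000 - (2)·-0.6667) / (-8) = 1.4958
  x3 = (6 - (-1)·1.1000 - (3)·1.8750) / (-6) = -0.2458
Residual b − A·x = (2.7794, 1.7080, 0.2878); ∞-norm = 2.7794

2.7794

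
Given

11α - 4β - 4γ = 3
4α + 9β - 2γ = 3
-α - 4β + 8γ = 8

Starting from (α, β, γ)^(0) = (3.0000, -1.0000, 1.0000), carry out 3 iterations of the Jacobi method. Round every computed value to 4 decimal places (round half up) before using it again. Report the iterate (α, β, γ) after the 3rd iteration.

(0.6552, 0.3398, 1.2418)

Iteration 1:
  α = (3 - (-4)·-1.0000 - (-4)·1.0000) / (11) = 0.2727
  β = (3 - (4)·3.0000 - (-2)·1.0000) / (9) = -0.7778
  γ = (8 - (-1)·3.0000 - (-4)·-1.0000) / (8) = 0.8750
Iteration 2:
  α = (3 - (-4)·-0.7778 - (-4)·0.8750) / (11) = 0.3081
  β = (3 - (4)·0.2727 - (-2)·0.8750) / (9) = 0.4066
  γ = (8 - (-1)·0.2727 - (-4)·-0.7778) / (8) = 0.6452
Iteration 3:
  α = (3 - (-4)·0.4066 - (-4)·0.6452) / (11) = 0.6552
  β = (3 - (4)·0.3081 - (-2)·0.6452) / (9) = 0.3398
  γ = (8 - (-1)·0.3081 - (-4)·0.4066) / (8) = 1.2418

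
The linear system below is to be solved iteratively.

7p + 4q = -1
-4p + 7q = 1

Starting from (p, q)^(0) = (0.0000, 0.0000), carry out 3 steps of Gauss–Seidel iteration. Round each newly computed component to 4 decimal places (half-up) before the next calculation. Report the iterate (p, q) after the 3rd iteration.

Iteration 1:
  p = (-1 - (4)·0.0000) / (7) = -0.1429
  q = (1 - (-4)·-0.1429) / (7) = 0.0612
Iteration 2:
  p = (-1 - (4)·0.0612) / (7) = -0.1778
  q = (1 - (-4)·-0.1778) / (7) = 0.0413
Iteration 3:
  p = (-1 - (4)·0.0413) / (7) = -0.1665
  q = (1 - (-4)·-0.1665) / (7) = 0.0477

(-0.1665, 0.0477)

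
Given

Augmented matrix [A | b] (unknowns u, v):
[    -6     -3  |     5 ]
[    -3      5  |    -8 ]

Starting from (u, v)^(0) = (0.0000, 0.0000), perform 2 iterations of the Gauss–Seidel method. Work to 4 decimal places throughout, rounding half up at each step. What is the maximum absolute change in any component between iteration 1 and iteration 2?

Iteration 1:
  u = (5 - (-3)·0.0000) / (-6) = -0.8333
  v = (-8 - (-3)·-0.8333) / (5) = -2.1000
Iteration 2:
  u = (5 - (-3)·-2.1000) / (-6) = 0.2167
  v = (-8 - (-3)·0.2167) / (5) = -1.4700
Change: (1.0500, 0.6300) → max |·| = 1.0500

1.0500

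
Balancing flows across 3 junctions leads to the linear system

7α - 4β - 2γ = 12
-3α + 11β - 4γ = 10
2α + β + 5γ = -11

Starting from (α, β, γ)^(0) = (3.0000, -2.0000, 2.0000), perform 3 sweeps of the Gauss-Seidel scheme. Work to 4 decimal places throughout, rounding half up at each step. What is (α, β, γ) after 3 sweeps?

(1.0343, 0.0822, -2.6302)

Iteration 1:
  α = (12 - (-4)·-2.0000 - (-2)·2.0000) / (7) = 1.1429
  β = (10 - (-3)·1.1429 - (-4)·2.0000) / (11) = 1.9481
  γ = (-11 - (2)·1.1429 - (1)·1.9481) / (5) = -3.0468
Iteration 2:
  α = (12 - (-4)·1.9481 - (-2)·-3.0468) / (7) = 1.9570
  β = (10 - (-3)·1.9570 - (-4)·-3.0468) / (11) = 0.3349
  γ = (-11 - (2)·1.9570 - (1)·0.3349) / (5) = -3.0498
Iteration 3:
  α = (12 - (-4)·0.3349 - (-2)·-3.0498) / (7) = 1.0343
  β = (10 - (-3)·1.0343 - (-4)·-3.0498) / (11) = 0.0822
  γ = (-11 - (2)·1.0343 - (1)·0.0822) / (5) = -2.6302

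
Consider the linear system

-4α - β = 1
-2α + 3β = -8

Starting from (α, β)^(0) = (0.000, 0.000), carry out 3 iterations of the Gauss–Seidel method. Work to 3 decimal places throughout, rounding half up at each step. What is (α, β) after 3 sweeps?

Iteration 1:
  α = (1 - (-1)·0.000) / (-4) = -0.250
  β = (-8 - (-2)·-0.250) / (3) = -2.833
Iteration 2:
  α = (1 - (-1)·-2.833) / (-4) = 0.458
  β = (-8 - (-2)·0.458) / (3) = -2.361
Iteration 3:
  α = (1 - (-1)·-2.361) / (-4) = 0.340
  β = (-8 - (-2)·0.340) / (3) = -2.440

(0.340, -2.440)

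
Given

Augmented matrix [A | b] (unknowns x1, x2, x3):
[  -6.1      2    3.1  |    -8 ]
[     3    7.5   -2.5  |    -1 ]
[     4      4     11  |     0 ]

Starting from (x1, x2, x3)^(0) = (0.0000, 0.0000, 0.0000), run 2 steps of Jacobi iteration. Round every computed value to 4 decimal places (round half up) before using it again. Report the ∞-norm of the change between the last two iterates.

0.5246

Iteration 1:
  x1 = (-8 - (2)·0.0000 - (3.1)·0.0000) / (-6.1) = 1.3115
  x2 = (-1 - (3)·0.0000 - (-2.5)·0.0000) / (7.5) = -0.1333
  x3 = (0 - (4)·0.0000 - (4)·0.0000) / (11) = 0.0000
Iteration 2:
  x1 = (-8 - (2)·-0.1333 - (3.1)·0.0000) / (-6.1) = 1.2678
  x2 = (-1 - (3)·1.3115 - (-2.5)·0.0000) / (7.5) = -0.6579
  x3 = (0 - (4)·1.3115 - (4)·-0.1333) / (11) = -0.4284
Change: (-0.0437, -0.5246, -0.4284) → max |·| = 0.5246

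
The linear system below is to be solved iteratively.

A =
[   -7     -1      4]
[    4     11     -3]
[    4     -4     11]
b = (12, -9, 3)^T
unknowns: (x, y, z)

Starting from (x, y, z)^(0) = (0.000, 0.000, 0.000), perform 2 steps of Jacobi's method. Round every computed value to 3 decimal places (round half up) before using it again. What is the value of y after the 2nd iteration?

-0.120

Iteration 1:
  x = (12 - (-1)·0.000 - (4)·0.000) / (-7) = -1.714
  y = (-9 - (4)·0.000 - (-3)·0.000) / (11) = -0.818
  z = (3 - (4)·0.000 - (-4)·0.000) / (11) = 0.273
Iteration 2:
  x = (12 - (-1)·-0.818 - (4)·0.273) / (-7) = -1.441
  y = (-9 - (4)·-1.714 - (-3)·0.273) / (11) = -0.120
  z = (3 - (4)·-1.714 - (-4)·-0.818) / (11) = 0.599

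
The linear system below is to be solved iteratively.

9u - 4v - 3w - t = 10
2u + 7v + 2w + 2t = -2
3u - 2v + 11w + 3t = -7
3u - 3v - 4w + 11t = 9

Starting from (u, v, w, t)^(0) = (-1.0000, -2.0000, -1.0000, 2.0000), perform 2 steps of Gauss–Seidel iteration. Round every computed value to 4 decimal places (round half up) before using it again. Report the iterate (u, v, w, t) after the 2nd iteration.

Iteration 1:
  u = (10 - (-4)·-2.0000 - (-3)·-1.0000 - (-1)·2.0000) / (9) = 0.1111
  v = (-2 - (2)·0.1111 - (2)·-1.0000 - (2)·2.0000) / (7) = -0.6032
  w = (-7 - (3)·0.1111 - (-2)·-0.6032 - (3)·2.0000) / (11) = -1.3218
  t = (9 - (3)·0.1111 - (-3)·-0.6032 - (-4)·-1.3218) / (11) = 0.1427
Iteration 2:
  u = (10 - (-4)·-0.6032 - (-3)·-1.3218 - (-1)·0.1427) / (9) = 0.4183
  v = (-2 - (2)·0.4183 - (2)·-1.3218 - (2)·0.1427) / (7) = -0.0683
  w = (-7 - (3)·0.4183 - (-2)·-0.0683 - (3)·0.1427) / (11) = -0.8018
  t = (9 - (3)·0.4183 - (-3)·-0.0683 - (-4)·-0.8018) / (11) = 0.3939

(0.4183, -0.0683, -0.8018, 0.3939)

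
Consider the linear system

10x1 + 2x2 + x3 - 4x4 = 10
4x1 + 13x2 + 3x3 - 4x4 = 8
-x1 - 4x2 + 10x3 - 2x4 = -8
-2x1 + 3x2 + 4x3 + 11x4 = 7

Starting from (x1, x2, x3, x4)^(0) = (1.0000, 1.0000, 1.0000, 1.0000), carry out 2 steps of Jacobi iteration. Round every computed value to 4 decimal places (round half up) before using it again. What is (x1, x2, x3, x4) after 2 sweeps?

(1.0058, 0.3559, -0.4998, 0.7678)

Iteration 1:
  x1 = (10 - (2)·1.0000 - (1)·1.0000 - (-4)·1.0000) / (10) = 1.1000
  x2 = (8 - (4)·1.0000 - (3)·1.0000 - (-4)·1.0000) / (13) = 0.3846
  x3 = (-8 - (-1)·1.0000 - (-4)·1.0000 - (-2)·1.0000) / (10) = -0.1000
  x4 = (7 - (-2)·1.0000 - (3)·1.0000 - (4)·1.0000) / (11) = 0.1818
Iteration 2:
  x1 = (10 - (2)·0.3846 - (1)·-0.1000 - (-4)·0.1818) / (10) = 1.0058
  x2 = (8 - (4)·1.1000 - (3)·-0.1000 - (-4)·0.1818) / (13) = 0.3559
  x3 = (-8 - (-1)·1.1000 - (-4)·0.3846 - (-2)·0.1818) / (10) = -0.4998
  x4 = (7 - (-2)·1.1000 - (3)·0.3846 - (4)·-0.1000) / (11) = 0.7678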